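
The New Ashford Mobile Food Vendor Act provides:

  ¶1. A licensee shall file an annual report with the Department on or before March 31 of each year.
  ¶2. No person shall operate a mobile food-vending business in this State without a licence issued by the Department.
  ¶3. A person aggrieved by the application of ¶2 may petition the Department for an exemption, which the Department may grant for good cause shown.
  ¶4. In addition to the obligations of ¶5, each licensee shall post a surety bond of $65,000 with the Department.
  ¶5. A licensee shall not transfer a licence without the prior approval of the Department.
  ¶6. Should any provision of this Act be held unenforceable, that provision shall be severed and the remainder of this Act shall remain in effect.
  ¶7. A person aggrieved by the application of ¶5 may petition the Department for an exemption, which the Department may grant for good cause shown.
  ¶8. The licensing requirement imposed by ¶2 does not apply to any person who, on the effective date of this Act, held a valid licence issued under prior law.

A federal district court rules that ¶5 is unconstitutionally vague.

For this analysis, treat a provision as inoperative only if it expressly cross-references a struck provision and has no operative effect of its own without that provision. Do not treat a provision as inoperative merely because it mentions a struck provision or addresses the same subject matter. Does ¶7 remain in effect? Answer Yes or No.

¶5 is struck. The only function of ¶7 is the exemption procedure for ¶5, so it cannot stand once ¶5 is removed. Although ¶4 refers to ¶5, its operative terms do not depend on ¶5, so it remains in effect. ¶6 is a severability clause and preserves every provision that can still be given independent effect. The provisions still in force are ¶1, ¶2, ¶3, ¶4, ¶6, and ¶8. ¶7 is among the inoperative provisions, so the answer is no.

No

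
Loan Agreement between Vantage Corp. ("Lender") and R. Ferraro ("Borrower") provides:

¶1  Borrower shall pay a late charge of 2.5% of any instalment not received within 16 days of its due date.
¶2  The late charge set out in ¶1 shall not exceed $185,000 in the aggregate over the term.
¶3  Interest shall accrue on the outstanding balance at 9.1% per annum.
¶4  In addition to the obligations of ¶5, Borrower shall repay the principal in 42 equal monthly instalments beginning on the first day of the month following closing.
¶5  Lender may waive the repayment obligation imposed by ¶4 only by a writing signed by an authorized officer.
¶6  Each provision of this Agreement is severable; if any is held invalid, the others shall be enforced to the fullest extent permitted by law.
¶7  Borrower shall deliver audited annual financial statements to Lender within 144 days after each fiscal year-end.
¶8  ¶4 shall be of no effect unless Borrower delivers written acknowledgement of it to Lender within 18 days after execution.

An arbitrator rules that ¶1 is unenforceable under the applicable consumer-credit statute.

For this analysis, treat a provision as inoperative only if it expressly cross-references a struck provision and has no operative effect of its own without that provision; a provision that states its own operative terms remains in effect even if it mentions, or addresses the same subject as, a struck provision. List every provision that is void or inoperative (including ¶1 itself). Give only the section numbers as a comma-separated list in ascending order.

1, 2

¶1 is struck. ¶2 has no operative effect of its own apart from ¶1 and is therefore inoperative. ¶6 is a severability clause and preserves every provision that can still be given independent effect. ¶3, ¶4, ¶5, ¶6, ¶7, and ¶8 remain in effect.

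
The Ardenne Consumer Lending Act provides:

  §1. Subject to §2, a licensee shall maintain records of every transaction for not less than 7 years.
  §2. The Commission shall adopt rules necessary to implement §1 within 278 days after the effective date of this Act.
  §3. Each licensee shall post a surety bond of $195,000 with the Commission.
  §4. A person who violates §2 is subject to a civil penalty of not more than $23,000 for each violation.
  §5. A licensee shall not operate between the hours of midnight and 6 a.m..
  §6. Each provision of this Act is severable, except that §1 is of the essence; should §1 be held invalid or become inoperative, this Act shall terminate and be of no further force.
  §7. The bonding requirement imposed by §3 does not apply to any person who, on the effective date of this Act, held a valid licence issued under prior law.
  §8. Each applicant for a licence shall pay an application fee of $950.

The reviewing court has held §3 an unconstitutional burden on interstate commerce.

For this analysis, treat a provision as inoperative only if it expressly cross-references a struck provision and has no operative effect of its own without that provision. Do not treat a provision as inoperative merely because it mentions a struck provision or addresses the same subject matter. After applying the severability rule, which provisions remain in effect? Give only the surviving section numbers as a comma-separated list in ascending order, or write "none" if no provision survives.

§3 is struck. §7 operates only by reference to §3, so it falls with §3. §6 makes §1 an essential term, but §1 is unaffected, so the severability proviso in §6 preserves the remaining provisions. That leaves §1, §2, §4, §5, §6, and §8 in effect.

1, 2, 4, 5, 6, 8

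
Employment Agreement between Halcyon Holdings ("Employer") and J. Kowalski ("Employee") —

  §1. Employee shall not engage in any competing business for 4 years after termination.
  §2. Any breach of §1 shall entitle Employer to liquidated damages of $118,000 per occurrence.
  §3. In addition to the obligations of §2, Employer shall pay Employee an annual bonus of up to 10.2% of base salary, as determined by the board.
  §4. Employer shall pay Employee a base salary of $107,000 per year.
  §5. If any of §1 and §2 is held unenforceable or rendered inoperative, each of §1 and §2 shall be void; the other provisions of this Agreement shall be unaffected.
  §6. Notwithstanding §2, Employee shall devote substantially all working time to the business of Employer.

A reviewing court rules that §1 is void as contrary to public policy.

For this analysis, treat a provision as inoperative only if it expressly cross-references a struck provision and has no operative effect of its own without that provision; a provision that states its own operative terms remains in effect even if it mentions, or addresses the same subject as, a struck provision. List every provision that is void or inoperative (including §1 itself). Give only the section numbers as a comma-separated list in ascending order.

§1 is struck. §2 does nothing except set the liquidated-damages amount by reference to §1; with §1 gone it has no independent effect and is inoperative. Although §3 refers to §2, its operative terms do not depend on §2, so it remains in effect. Although §6 refers to §2, its operative terms do not depend on §2, so it remains in effect. §5 declares §1 and §2 mutually dependent; since one of them has fallen, all of them are of no effect. The remainder continues in force under §5. The provisions still in force are §3, §4, §5, and §6.

1, 2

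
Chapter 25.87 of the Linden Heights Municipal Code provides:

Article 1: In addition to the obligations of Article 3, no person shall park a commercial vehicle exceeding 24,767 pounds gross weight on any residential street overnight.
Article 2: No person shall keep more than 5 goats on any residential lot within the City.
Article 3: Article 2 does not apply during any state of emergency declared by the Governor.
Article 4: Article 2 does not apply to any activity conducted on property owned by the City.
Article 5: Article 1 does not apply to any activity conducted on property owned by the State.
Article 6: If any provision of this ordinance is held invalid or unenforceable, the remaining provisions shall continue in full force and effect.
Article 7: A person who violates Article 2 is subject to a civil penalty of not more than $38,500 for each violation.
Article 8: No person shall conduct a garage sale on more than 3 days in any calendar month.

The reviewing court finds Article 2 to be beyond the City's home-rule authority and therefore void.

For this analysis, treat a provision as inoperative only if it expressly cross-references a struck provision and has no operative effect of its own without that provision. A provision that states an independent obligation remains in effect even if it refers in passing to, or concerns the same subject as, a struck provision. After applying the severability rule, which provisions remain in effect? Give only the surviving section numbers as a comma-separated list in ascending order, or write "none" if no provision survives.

1, 5, 6, 8

Article 2 is struck. Article 3 has no operative effect of its own apart from Article 2 and is therefore inoperative. Article 4 has no operative effect of its own apart from Article 2 and is therefore inoperative. Article 7 has no operative effect of its own apart from Article 2 and is therefore inoperative. Article 1 mentions Article 3 but its own obligation stands independently of Article 3, so Article 1 is not affected. Under the severability clause in Article 6, the remaining provisions continue in force. The provisions still in force are Article 1, Article 5, Article 6, and Article 8.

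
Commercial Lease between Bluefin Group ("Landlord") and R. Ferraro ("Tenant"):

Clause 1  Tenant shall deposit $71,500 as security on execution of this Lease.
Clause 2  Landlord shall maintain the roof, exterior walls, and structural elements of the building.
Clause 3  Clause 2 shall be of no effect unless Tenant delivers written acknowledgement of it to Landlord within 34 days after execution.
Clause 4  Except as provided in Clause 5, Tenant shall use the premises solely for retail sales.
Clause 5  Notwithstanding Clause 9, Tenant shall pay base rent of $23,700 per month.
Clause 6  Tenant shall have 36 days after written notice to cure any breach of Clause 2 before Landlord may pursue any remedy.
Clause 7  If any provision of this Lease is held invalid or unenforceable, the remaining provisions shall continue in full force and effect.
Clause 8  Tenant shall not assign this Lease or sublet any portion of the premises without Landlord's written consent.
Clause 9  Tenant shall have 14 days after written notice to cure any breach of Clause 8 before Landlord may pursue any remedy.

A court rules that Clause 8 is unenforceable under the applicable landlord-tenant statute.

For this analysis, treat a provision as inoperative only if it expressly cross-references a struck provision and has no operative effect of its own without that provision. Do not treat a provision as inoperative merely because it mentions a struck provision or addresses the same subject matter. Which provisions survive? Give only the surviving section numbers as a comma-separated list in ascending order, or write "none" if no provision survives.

Clause 8 is struck. Clause 9 operates only by reference to Clause 8, so it falls with Clause 8. Clause 5 mentions Clause 9 but its own obligation stands independently of Clause 9, so Clause 5 is not affected. Clause 7 is a severability clause and preserves every provision that can still be given independent effect. Clause 1, Clause 2, Clause 3, Clause 4, Clause 5, Clause 6, and Clause 7 remain in effect.

1, 2, 3, 4, 5, 6, 7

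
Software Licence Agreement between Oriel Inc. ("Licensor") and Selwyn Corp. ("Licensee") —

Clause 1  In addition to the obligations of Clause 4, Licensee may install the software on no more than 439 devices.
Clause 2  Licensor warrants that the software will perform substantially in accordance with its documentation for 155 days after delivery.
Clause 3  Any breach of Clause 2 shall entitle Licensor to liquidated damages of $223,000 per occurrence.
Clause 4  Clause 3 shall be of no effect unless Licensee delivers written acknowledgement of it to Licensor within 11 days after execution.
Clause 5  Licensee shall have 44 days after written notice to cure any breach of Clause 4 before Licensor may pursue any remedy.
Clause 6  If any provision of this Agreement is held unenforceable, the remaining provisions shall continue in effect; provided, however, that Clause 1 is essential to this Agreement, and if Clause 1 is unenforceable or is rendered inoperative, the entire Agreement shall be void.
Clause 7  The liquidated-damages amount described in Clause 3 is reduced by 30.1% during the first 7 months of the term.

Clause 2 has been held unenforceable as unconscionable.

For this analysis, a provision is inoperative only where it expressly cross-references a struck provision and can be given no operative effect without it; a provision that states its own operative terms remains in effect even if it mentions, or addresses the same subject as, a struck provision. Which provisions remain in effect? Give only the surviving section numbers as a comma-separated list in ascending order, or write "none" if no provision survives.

Clause 2 is struck. The whole of Clause 3 is the liquidated-damages amount, defined by reference to Clause 2, so Clause 3 cannot stand once Clause 2 is removed. Clause 4 merely fixes the acknowledgement condition for Clause 3; with Clause 3 gone it has nothing to operate on and falls away. The whole of Clause 7 is the introductory reduction to the liquidated-damages amount, defined by reference to Clause 3, so Clause 7 cannot stand once Clause 3 is removed. Clause 5 operates only by reference to Clause 4, so it falls with Clause 4. Although Clause 1 refers to Clause 4, its operative terms do not depend on Clause 4, so it remains in effect. Clause 6 makes Clause 1 an essential term, but Clause 1 is unaffected, so the severability proviso in Clause 6 preserves the remaining provisions. The provisions still in force are Clause 1 and Clause 6.

1, 6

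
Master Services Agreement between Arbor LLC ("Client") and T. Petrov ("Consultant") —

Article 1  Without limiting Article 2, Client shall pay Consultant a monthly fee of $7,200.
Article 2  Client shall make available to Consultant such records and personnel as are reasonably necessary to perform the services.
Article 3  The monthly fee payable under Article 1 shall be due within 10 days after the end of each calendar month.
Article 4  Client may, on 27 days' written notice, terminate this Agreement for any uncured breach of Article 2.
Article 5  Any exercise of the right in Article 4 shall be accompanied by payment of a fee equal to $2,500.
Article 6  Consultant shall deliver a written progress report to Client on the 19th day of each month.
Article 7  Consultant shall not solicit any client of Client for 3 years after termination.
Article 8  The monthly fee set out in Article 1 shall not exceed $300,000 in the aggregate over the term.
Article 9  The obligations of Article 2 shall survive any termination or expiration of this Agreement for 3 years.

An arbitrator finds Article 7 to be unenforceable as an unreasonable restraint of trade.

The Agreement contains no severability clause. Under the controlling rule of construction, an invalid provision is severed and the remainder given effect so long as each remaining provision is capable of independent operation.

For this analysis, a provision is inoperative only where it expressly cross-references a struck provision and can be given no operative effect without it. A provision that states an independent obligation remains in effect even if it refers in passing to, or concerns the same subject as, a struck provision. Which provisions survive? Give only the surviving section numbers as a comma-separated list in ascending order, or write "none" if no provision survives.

Article 7 is struck. Nothing else in the Agreement is defined by reference to Article 7. Under the stated default rule, only provisions that cannot operate independently fall away; the rest are enforced. The provisions still in force are Article 1, Article 2, Article 3, Article 4, Article 5, Article 6, Article 8, and Article 9.

1, 2, 3, 4, 5, 6, 8, 9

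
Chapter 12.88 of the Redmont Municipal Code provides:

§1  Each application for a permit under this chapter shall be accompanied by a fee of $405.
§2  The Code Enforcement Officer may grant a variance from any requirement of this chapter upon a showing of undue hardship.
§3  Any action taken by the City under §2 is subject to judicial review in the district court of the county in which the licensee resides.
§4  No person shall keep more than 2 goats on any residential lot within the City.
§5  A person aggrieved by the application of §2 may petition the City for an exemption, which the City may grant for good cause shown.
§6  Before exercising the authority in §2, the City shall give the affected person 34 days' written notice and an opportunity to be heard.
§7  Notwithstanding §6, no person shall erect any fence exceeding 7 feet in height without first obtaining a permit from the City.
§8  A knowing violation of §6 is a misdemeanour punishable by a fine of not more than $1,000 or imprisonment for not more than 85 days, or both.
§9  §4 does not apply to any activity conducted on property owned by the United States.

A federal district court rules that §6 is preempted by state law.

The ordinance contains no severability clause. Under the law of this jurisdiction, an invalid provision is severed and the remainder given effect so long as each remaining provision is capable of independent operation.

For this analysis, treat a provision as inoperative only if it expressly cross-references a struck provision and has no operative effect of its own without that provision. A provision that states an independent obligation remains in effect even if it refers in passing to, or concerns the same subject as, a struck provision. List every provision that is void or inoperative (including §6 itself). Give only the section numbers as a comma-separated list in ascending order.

6, 8

§6 is struck. §8 merely fixes the criminal penalty for violating §6; with §6 gone it has nothing to operate on and falls away. §7 mentions §6 but its own obligation stands independently of §6, so §7 is not affected. Under the stated default rule, only provisions that cannot operate independently fall away; the rest are enforced. §1, §2, §3, §4, §5, §7, and §9 remain in effect.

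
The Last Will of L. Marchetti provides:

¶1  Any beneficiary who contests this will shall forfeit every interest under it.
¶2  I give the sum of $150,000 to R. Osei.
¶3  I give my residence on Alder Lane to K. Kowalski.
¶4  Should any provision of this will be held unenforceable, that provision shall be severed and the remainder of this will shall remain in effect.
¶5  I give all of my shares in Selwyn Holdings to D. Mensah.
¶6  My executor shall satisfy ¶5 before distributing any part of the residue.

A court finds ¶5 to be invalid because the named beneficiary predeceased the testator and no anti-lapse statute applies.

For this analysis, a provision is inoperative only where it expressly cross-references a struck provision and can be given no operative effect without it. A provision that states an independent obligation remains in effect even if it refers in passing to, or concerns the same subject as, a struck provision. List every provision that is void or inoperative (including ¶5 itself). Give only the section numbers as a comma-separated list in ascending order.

¶5 is struck. ¶6 merely fixes the priority direction for ¶5; with ¶5 gone it has nothing to operate on and falls away. Under the severability clause in ¶4, the remaining provisions continue in force. That leaves ¶1, ¶2, ¶3, and ¶4 in effect.

5, 6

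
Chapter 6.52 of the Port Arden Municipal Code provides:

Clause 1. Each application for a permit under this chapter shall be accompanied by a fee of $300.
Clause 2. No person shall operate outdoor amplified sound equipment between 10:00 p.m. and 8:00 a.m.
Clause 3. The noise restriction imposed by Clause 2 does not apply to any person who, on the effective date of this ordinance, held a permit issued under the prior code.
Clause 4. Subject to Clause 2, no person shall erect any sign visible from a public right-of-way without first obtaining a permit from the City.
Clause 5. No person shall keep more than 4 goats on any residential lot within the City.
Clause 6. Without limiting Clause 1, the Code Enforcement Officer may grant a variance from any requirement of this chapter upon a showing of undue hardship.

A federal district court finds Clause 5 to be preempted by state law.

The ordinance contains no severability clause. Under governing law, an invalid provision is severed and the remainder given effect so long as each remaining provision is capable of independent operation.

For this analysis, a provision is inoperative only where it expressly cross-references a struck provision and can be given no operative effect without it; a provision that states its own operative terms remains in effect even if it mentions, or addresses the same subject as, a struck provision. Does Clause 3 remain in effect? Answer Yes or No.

Clause 5 is struck. No other provision's operative terms depend on Clause 5. Under the stated default rule, only provisions that cannot operate independently fall away; the rest are enforced. The provisions still in force are Clause 1, Clause 2, Clause 3, Clause 4, and Clause 6. Clause 3 is among the surviving provisions, so the answer is yes.

Yes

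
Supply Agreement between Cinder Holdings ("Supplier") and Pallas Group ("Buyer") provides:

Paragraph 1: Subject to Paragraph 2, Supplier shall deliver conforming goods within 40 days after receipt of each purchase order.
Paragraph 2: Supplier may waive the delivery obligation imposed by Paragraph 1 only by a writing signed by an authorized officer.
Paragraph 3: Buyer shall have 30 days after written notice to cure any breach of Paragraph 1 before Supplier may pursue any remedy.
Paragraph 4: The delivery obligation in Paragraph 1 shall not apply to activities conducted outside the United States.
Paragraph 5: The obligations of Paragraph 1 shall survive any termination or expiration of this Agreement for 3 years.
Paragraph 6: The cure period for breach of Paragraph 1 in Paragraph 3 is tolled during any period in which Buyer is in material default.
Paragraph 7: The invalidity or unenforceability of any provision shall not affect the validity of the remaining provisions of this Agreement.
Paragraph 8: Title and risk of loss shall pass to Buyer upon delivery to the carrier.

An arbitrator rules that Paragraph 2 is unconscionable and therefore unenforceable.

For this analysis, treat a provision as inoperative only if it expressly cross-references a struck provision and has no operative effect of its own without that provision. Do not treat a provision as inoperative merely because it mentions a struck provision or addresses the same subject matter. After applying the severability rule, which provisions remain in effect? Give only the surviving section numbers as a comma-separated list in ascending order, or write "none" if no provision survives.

Paragraph 2 is struck. Paragraph 1 mentions Paragraph 2 but its own obligation stands independently of Paragraph 2, so Paragraph 1 is not affected. Nothing else in the Agreement is defined by reference to Paragraph 2. Under the severability clause in Paragraph 7, the remaining provisions continue in force. The provisions still in force are Paragraph 1, Paragraph 3, Paragraph 4, Paragraph 5, Paragraph 6, Paragraph 7, and Paragraph 8.

1, 3, 4, 5, 6, 7, 8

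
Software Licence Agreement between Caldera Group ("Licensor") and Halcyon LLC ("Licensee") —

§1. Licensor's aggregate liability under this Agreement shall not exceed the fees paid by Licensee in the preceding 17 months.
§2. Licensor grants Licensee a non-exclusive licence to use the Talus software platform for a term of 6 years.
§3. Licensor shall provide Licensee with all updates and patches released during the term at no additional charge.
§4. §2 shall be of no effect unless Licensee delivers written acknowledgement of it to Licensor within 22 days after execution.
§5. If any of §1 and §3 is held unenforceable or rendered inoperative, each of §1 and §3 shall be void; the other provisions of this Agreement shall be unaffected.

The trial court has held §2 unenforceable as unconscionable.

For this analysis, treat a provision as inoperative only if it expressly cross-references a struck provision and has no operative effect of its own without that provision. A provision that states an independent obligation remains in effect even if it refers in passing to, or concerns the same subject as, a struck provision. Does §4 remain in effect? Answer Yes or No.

No

§2 is struck. §4 operates only by reference to §2, so it falls with §2. §5 ties §1 and §3 together, but none of those is affected here; the remaining provisions continue in force under §5. §1, §3, and §5 remain in effect. §4 is among the inoperative provisions, so the answer is no.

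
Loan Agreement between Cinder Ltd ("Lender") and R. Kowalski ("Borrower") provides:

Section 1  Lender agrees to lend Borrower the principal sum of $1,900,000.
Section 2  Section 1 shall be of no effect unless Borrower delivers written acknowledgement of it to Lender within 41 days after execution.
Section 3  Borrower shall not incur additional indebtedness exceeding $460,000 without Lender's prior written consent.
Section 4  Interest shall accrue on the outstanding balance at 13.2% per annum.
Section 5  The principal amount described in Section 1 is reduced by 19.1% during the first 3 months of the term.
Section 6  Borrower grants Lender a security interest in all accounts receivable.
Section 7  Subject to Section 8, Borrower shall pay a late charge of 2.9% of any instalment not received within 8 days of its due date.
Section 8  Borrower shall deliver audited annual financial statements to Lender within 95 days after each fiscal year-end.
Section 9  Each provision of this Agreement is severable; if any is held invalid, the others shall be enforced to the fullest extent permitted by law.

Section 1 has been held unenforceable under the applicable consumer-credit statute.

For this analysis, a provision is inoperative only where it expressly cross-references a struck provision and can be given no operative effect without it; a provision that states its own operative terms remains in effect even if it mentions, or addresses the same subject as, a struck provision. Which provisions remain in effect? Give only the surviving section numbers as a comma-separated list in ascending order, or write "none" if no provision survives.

3, 4, 6, 7, 8, 9

Section 1 is struck. Section 2 merely fixes the acknowledgement condition for Section 1; with Section 1 gone it has nothing to operate on and falls away. Section 5 does nothing except set the introductory reduction to the principal amount by reference to Section 1; with Section 1 gone it has no independent effect and is inoperative. Under the severability clause in Section 9, the remaining provisions continue in force. The provisions still in force are Section 3, Section 4, Section 6, Section 7, Section 8, and Section 9.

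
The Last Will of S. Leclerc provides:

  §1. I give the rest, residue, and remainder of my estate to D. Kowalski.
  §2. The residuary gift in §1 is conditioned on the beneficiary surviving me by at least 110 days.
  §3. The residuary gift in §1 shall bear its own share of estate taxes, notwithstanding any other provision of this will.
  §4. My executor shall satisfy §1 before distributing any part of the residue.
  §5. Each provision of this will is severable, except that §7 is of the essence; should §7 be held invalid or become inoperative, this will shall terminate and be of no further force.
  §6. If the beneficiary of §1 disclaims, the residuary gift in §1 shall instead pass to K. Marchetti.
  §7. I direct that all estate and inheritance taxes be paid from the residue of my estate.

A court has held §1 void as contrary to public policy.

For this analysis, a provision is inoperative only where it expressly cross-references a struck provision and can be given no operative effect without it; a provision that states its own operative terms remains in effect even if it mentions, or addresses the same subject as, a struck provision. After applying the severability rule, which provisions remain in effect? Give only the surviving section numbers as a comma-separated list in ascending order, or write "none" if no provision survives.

5, 7

§1 is struck. §2 has no operative effect of its own apart from §1 and is therefore inoperative. §3 merely fixes the tax charge on §1; with §1 gone it has nothing to operate on and falls away. The only function of §4 is the priority direction for §1, so it cannot stand once §1 is removed. §6 has no operative effect of its own apart from §1 and is therefore inoperative. §5 makes §7 an essential term, but §7 is unaffected, so the severability proviso in §5 preserves the remaining provisions. That leaves §5 and §7 in effect.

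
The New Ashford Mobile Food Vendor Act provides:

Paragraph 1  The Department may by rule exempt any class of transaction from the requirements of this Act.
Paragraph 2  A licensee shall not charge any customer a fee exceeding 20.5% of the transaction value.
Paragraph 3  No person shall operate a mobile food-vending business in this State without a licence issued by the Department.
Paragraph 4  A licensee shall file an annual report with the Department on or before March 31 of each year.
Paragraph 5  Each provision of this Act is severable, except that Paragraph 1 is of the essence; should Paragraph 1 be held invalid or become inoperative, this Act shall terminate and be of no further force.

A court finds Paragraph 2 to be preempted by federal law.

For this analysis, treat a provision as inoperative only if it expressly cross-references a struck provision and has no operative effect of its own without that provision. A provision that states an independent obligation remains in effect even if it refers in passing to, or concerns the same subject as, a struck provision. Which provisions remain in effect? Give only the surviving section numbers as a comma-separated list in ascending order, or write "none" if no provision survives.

Paragraph 2 is struck. No other provision's operative terms depend on Paragraph 2. Paragraph 5 makes Paragraph 1 an essential term, but Paragraph 1 is unaffected, so the severability proviso in Paragraph 5 preserves the remaining provisions. The provisions still in force are Paragraph 1, Paragraph 3, Paragraph 4, and Paragraph 5.

1, 3, 4, 5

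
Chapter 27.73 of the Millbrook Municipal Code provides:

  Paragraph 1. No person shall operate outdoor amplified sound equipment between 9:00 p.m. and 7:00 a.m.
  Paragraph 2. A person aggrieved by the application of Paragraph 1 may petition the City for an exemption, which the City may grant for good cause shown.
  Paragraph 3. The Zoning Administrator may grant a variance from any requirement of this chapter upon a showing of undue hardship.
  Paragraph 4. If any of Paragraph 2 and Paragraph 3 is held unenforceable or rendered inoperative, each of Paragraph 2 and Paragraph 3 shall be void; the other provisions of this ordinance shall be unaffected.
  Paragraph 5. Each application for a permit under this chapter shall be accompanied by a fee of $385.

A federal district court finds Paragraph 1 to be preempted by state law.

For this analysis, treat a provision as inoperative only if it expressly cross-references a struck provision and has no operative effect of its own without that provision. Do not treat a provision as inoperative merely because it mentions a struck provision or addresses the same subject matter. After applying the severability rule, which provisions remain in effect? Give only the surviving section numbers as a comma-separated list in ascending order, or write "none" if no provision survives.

4, 5

Paragraph 1 is struck. Paragraph 2 has no operative effect of its own apart from Paragraph 1 and is therefore inoperative. Paragraph 4 declares Paragraph 2 and Paragraph 3 mutually dependent; since one of them has fallen, all of them are of no effect. That brings down Paragraph 3 as well. The remainder continues in force under Paragraph 4. The provisions still in force are Paragraph 4 and Paragraph 5.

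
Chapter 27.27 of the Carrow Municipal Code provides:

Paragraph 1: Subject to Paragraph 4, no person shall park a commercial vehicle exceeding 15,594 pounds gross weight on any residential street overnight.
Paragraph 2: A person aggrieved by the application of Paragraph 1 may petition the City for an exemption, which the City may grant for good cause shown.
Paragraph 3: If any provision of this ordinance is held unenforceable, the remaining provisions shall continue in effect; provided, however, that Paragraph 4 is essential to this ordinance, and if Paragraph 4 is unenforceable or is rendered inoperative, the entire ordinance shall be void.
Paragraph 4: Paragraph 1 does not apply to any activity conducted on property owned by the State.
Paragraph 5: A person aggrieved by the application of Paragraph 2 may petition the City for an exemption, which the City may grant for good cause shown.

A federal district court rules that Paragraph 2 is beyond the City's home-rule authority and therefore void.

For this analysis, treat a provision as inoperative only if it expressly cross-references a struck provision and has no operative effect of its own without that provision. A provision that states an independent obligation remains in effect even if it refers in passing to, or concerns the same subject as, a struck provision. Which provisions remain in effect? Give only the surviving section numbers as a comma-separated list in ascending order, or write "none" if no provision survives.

Paragraph 2 is struck. The only function of Paragraph 5 is the exemption procedure for Paragraph 2, so it cannot stand once Paragraph 2 is removed. Paragraph 3 makes Paragraph 4 an essential term, but Paragraph 4 is unaffected, so the severability proviso in Paragraph 3 preserves the remaining provisions. That leaves Paragraph 1, Paragraph 3, and Paragraph 4 in effect.

1, 3, 4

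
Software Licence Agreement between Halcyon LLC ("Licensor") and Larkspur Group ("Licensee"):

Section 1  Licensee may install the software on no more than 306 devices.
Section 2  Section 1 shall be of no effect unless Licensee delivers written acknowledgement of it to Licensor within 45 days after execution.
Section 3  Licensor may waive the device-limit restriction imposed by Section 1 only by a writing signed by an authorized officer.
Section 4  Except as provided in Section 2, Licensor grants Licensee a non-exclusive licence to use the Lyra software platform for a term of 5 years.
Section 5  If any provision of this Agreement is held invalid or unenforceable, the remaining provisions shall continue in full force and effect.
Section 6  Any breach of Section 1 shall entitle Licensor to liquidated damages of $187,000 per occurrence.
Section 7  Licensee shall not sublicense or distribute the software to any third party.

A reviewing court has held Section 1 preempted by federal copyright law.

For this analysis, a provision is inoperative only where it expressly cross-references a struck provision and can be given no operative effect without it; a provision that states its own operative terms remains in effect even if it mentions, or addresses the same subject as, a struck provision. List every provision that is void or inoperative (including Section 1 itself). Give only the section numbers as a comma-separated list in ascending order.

Section 1 is struck. Section 2 merely fixes the acknowledgement condition for Section 1; with Section 1 gone it has nothing to operate on and falls away. Section 3 merely fixes the waiver condition for Section 1; with Section 1 gone it has nothing to operate on and falls away. Section 6 operates only by reference to Section 1, so it falls with Section 1. Although Section 4 refers to Section 2, its operative terms do not depend on Section 2, so it remains in effect. Under the severability clause in Section 5, the remaining provisions continue in force. The provisions still in force are Section 4, Section 5, and Section 7.

1, 2, 3, 6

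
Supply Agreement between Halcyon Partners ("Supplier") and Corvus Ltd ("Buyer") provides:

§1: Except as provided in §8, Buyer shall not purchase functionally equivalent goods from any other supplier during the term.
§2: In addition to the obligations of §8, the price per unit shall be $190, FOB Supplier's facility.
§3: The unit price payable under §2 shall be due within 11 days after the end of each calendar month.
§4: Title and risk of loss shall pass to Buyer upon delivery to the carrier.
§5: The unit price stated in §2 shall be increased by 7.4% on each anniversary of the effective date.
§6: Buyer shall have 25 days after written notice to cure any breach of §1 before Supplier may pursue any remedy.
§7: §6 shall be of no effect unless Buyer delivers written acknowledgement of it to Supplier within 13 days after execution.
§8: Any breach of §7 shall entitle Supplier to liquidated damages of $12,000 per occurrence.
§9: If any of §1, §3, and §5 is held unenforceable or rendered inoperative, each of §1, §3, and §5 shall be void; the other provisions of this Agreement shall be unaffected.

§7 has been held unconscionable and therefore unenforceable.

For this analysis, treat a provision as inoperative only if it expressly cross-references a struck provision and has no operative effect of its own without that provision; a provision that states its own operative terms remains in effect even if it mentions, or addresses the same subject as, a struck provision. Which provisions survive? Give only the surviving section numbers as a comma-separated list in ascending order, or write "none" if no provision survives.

§7 is struck. The whole of §8 is the liquidated-damages amount, defined by reference to §7, so §8 cannot stand once §7 is removed. Although §1 refers to §8, its operative terms do not depend on §8, so it remains in effect. Although §2 refers to §8, its operative terms do not depend on §8, so it remains in effect. §9 ties §1, §3, and §5 together, but none of those is affected here; the remaining provisions continue in force under §9. The provisions still in force are §1, §2, §3, §4, §5, §6, and §9.

1, 2, 3, 4, 5, 6, 9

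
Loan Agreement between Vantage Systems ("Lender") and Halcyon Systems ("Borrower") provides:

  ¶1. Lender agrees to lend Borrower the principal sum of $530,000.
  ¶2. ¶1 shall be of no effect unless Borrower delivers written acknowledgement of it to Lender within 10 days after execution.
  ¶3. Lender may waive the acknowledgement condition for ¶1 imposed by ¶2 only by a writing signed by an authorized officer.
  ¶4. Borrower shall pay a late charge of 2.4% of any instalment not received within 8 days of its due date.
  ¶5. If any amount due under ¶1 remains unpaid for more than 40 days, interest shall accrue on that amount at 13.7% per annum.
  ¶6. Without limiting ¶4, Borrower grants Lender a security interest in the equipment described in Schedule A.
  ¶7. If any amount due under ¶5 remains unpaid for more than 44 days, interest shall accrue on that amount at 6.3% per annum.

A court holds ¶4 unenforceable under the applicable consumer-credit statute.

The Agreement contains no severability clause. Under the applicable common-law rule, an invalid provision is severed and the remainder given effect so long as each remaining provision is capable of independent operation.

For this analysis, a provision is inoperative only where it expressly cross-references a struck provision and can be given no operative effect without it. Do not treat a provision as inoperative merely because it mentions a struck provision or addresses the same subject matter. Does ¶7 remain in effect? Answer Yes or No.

¶4 is struck. Although ¶6 refers to ¶4, its operative terms do not depend on ¶4, so it remains in effect. No other provision's operative terms depend on ¶4. Under the stated default rule, only provisions that cannot operate independently fall away; the rest are enforced. That leaves ¶1, ¶2, ¶3, ¶5, ¶6, and ¶7 in effect. ¶7 is among the surviving provisions, so the answer is yes.

Yes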